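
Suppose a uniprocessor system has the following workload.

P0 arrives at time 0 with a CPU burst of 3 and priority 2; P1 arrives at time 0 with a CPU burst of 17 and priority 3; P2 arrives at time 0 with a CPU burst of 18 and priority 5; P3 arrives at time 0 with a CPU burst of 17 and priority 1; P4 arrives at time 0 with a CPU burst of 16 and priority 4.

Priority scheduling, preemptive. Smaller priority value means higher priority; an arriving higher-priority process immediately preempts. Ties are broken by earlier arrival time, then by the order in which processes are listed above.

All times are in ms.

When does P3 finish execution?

Gantt: | P3 0-17 | P0 17-20 | P1 20-37 | P4 37-53 | P2 53-71 |
Completion: P0=20  P1=37  P2=71  P3=17  P4=53

17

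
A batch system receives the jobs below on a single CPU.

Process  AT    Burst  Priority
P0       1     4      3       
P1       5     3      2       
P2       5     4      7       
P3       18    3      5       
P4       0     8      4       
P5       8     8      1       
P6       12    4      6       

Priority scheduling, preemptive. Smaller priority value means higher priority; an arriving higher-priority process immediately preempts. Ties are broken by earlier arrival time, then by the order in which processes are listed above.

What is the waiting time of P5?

Gantt: | P4 0-1 | P0 1-5 | P1 5-8 | P5 8-16 | P4 16-23 | P3 23-26 | P6 26-30 | P2 30-34 |
Completion: P0=5  P1=8  P2=34  P3=26  P4=23  P5=16  P6=30
Turnaround (C−A): P0=4  P1=3  P2=29  P3=8  P4=23  P5=8  P6=18
Waiting(P5) = turnaround − burst = 8 − 8 = 0

0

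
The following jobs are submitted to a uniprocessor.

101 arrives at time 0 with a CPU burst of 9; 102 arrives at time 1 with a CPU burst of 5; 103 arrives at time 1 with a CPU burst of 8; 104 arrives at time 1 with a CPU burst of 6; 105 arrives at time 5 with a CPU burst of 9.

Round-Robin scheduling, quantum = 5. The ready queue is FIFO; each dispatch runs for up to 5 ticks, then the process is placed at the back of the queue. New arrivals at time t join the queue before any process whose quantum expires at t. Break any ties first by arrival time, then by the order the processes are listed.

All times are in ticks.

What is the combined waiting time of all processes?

Gantt: | 101 0-5 | 102 5-10 | 103 10-15 | 104 15-20 | 105 20-25 | 101 25-29 | 103 29-32 | 104 32-33 | 105 33-37 |
Completion: 101=29  102=10  103=32  104=33  105=37
Turnaround (C−A): 101=29  102=9  103=31  104=32  105=32
Waiting = turnaround − burst: 101=20, 102=4, 103=23, 104=26, 105=23
Total waiting = 20 + 4 + 23 + 26 + 23 = 96

96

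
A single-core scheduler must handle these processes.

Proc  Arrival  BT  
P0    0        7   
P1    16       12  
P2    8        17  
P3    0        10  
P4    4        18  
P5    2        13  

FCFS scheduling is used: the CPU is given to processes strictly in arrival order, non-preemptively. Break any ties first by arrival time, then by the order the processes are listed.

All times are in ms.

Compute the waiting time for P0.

Timeline: | P0 0-7 | P3 7-17 | P5 17-30 | P4 30-48 | P2 48-65 | P1 65-77 |
Completion: P0=7  P1=77  P2=65  P3=17  P4=48  P5=30
Waiting(P0) = turnaround − burst = 7 − 7 = 0

0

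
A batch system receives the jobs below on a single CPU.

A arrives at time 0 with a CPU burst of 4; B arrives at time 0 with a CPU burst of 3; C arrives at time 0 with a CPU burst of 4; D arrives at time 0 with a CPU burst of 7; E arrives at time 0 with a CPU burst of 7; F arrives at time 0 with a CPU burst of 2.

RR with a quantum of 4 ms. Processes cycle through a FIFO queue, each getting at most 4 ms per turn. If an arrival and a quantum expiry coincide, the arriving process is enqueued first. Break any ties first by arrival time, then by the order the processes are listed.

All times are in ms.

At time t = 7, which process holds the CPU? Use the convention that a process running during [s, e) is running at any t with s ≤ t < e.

C

Schedule: | A 0-4 | B 4-7 | C 7-11 | D 11-15 | E 15-19 | F 19-21 | D 21-24 | E 24-27 |
Completion: A=4  B=7  C=11  D=24  E=27  F=21
Turnaround (C−A): A=4  B=7  C=11  D=24  E=27  F=21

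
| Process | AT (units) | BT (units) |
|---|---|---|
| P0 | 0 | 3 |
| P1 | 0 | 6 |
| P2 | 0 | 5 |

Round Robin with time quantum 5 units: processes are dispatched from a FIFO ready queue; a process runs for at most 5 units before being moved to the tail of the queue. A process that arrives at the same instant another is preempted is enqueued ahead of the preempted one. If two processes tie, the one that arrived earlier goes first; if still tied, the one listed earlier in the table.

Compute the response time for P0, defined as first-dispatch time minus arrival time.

Timeline: | P0 0-3 | P1 3-8 | P2 8-13 | P1 13-14 |
Completion: P0=3  P1=14  P2=13
Turnaround (C−A): P0=3  P1=14  P2=13
Response(P0) = first start − arrival = 0 − 0 = 0

0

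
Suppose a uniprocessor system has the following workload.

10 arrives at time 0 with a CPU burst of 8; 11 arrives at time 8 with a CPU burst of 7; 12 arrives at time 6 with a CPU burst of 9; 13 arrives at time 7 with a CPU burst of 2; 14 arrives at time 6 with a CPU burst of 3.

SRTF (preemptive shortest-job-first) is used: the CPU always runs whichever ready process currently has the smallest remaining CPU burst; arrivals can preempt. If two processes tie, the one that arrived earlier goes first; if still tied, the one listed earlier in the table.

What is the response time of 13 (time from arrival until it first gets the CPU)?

Gantt: | 10 0-8 | 13 8-10 | 14 10-13 | 11 13-20 | 12 20-29 |
Completion: 10=8  11=20  12=29  13=10  14=13
Turnaround (C−A): 10=8  11=12  12=23  13=3  14=7
Response(13) = first start − arrival = 8 − 7 = 1

1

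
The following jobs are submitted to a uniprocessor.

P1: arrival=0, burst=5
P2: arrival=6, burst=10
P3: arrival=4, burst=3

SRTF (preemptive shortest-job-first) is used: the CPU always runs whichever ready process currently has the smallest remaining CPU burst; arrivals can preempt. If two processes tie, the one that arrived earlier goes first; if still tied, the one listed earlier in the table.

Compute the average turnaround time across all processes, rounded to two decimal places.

Timeline: | P1 0-5 | P3 5-8 | P2 8-18 |
Completion: P1=5  P2=18  P3=8
Turnaround times: P1=5, P2=12, P3=4
Average turnaround = (5+12+4) / 3 = 21/3 = 7.00

7.00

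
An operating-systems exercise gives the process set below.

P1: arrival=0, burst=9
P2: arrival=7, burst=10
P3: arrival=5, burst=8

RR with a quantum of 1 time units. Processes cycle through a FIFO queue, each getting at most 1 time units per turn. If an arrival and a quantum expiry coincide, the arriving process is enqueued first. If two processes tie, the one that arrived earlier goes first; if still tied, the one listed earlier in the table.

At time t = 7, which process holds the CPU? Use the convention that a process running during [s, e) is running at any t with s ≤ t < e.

P3

Timeline: | P1 0-5 | P3 5-6 | P1 6-7 | P3 7-8 | P2 8-9 | P1 9-10 | P3 10-11 | P2 11-12 | P1 12-13 | P3 13-14 | P2 14-15 | P1 15-16 | P3 16-17 | P2 17-18 | P3 18-19 | P2 19-20 | P3 20-21 | P2 21-22 | P3 22-23 | P2 23-27 |
Completion: P1=16  P2=27  P3=23
Turnaround (C−A): P1=16  P2=20  P3=18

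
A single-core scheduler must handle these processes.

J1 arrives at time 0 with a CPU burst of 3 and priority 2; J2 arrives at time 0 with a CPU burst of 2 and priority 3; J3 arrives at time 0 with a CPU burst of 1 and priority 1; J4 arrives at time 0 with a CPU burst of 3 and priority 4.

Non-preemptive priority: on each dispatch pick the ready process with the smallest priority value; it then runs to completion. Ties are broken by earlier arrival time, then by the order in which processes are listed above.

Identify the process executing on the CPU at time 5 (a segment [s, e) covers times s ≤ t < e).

Gantt: | J3 0-1 | J1 1-4 | J2 4-6 | J4 6-9 |
Completion: J1=4  J2=6  J3=1  J4=9

J2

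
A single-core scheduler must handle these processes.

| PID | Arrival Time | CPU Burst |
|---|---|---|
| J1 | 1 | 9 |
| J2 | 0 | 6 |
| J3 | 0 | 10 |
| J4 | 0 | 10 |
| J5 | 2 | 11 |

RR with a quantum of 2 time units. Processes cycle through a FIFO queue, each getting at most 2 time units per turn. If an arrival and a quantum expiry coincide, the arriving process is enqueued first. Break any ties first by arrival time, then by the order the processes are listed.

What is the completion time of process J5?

Gantt: | J2 0-2 | J3 2-4 | J4 4-6 | J1 6-8 | J5 8-10 | J2 10-12 | J3 12-14 | J4 14-16 | J1 16-18 | J5 18-20 | J2 20-22 | J3 22-24 | J4 24-26 | J1 26-28 | J5 28-30 | J3 30-32 | J4 32-34 | J1 34-36 | J5 36-38 | J3 38-40 | J4 40-42 | J1 42-43 | J5 43-46 |
Completion: J1=43  J2=22  J3=40  J4=42  J5=46
Turnaround (C−A): J1=42  J2=22  J3=40  J4=42  J5=44

46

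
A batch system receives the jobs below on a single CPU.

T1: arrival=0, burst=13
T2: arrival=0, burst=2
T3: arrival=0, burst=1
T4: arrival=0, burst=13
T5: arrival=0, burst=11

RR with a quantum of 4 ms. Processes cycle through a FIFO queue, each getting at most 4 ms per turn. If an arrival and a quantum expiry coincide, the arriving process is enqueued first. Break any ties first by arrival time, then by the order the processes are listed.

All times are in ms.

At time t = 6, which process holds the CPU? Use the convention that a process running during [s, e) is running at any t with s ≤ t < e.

T3

Schedule: | T1 0-4 | T2 4-6 | T3 6-7 | T4 7-11 | T5 11-15 | T1 15-19 | T4 19-23 | T5 23-27 | T1 27-31 | T4 31-35 | T5 35-38 | T1 38-39 | T4 39-40 |
Completion: T1=39  T2=6  T3=7  T4=40  T5=38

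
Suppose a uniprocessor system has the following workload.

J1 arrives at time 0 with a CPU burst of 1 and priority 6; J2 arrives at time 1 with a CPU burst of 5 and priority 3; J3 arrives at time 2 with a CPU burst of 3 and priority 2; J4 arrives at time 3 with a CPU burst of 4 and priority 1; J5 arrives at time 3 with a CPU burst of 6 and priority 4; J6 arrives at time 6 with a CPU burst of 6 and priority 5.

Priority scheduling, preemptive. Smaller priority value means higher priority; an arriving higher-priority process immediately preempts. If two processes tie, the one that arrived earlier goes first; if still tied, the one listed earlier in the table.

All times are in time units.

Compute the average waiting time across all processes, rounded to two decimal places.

5.67

Schedule: | J1 0-1 | J2 1-2 | J3 2-3 | J4 3-7 | J3 7-9 | J2 9-13 | J5 13-19 | J6 19-25 |
Completion: J1=1  J2=13  J3=9  J4=7  J5=19  J6=25
Turnaround (C−A): J1=1  J2=12  J3=7  J4=4  J5=16  J6=19
Waiting times: J1=0, J2=7, J3=4, J4=0, J5=10, J6=13
Average waiting = (0+7+4+0+10+13) / 6 = 34/6 = 5.67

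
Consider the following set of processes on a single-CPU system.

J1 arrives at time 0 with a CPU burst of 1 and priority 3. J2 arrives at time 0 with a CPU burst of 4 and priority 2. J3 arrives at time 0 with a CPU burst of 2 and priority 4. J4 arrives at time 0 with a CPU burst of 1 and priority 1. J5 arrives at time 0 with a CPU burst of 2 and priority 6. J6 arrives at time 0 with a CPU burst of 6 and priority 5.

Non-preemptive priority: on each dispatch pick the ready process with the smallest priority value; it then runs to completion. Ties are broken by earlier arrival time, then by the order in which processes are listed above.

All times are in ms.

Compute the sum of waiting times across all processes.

Schedule: | J4 0-1 | J2 1-5 | J1 5-6 | J3 6-8 | J6 8-14 | J5 14-16 |
Completion: J1=6  J2=5  J3=8  J4=1  J5=16  J6=14
Waiting = turnaround − burst: J1=5, J2=1, J3=6, J4=0, J5=14, J6=8
Total waiting = 5 + 1 + 6 + 0 + 14 + 8 = 34

34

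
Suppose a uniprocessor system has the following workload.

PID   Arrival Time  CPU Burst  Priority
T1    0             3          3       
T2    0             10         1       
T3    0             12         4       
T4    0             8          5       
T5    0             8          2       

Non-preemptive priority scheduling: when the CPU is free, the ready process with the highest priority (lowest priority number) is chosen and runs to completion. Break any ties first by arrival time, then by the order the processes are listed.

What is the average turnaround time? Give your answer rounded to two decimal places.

Gantt: | T2 0-10 | T5 10-18 | T1 18-21 | T3 21-33 | T4 33-41 |
Completion: T1=21  T2=10  T3=33  T4=41  T5=18
Turnaround times: T1=21, T2=10, T3=33, T4=41, T5=18
Average turnaround = (21+10+33+41+18) / 5 = 123/5 = 24.60

24.60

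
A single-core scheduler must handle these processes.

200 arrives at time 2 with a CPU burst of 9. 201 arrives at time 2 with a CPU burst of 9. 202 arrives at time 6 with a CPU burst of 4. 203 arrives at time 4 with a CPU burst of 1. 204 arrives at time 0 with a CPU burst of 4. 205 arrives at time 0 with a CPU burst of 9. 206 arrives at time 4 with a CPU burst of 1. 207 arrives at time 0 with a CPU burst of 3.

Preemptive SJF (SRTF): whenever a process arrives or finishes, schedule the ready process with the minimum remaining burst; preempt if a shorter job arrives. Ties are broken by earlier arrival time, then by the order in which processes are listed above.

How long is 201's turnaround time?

Timeline: | 207 0-3 | 204 3-4 | 203 4-5 | 206 5-6 | 204 6-9 | 202 9-13 | 205 13-22 | 200 22-31 | 201 31-40 |
Completion: 200=31  201=40  202=13  203=5  204=9  205=22  206=6  207=3
Turnaround(201) = completion − arrival = 40 − 2 = 38

38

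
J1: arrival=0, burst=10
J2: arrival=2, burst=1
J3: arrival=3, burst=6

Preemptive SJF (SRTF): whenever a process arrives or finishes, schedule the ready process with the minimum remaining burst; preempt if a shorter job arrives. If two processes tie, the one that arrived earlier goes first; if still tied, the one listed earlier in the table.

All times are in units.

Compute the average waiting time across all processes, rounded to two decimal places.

Timeline: | J1 0-2 | J2 2-3 | J3 3-9 | J1 9-17 |
Completion: J1=17  J2=3  J3=9
Turnaround (C−A): J1=17  J2=1  J3=6
Waiting times: J1=7, J2=0, J3=0
Average waiting = (7+0+0) / 3 = 7/3 = 2.33

2.33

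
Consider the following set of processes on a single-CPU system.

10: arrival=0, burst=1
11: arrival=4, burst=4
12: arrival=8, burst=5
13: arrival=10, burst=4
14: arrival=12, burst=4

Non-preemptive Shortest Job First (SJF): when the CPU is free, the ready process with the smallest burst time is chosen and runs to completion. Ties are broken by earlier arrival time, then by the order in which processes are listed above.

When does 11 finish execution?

8

Timeline: | 10 0-1 | idle 1-4 | 11 4-8 | 12 8-13 | 13 13-17 | 14 17-21 |
Completion: 10=1  11=8  12=13  13=17  14=21
Turnaround (C−A): 10=1  11=4  12=5  13=7  14=9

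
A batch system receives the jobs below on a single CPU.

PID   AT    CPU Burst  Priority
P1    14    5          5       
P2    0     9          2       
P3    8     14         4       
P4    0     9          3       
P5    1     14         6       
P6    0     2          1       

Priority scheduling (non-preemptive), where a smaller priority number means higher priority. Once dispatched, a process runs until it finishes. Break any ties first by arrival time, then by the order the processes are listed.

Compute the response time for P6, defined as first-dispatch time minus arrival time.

Gantt: | P6 0-2 | P2 2-11 | P4 11-20 | P3 20-34 | P1 34-39 | P5 39-53 |
Completion: P1=39  P2=11  P3=34  P4=20  P5=53  P6=2
Turnaround (C−A): P1=25  P2=11  P3=26  P4=20  P5=52  P6=2
Response(P6) = first start − arrival = 0 − 0 = 0

0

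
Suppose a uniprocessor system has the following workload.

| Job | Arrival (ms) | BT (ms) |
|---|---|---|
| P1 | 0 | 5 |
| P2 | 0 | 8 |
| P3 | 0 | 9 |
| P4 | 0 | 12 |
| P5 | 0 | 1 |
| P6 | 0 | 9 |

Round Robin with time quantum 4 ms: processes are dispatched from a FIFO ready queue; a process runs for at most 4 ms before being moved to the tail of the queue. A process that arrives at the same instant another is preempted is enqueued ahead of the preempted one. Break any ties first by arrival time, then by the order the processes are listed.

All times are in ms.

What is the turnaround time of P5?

17

Schedule: | P1 0-4 | P2 4-8 | P3 8-12 | P4 12-16 | P5 16-17 | P6 17-21 | P1 21-22 | P2 22-26 | P3 26-30 | P4 30-34 | P6 34-38 | P3 38-39 | P4 39-43 | P6 43-44 |
Completion: P1=22  P2=26  P3=39  P4=43  P5=17  P6=44
Turnaround(P5) = completion − arrival = 17 − 0 = 17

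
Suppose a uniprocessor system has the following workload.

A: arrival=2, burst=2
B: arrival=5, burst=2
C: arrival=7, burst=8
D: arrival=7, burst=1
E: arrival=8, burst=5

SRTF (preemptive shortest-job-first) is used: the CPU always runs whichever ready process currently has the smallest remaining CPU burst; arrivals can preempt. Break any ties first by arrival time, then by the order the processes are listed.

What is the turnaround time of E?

Timeline: | idle 0-2 | A 2-4 | idle 4-5 | B 5-7 | D 7-8 | E 8-13 | C 13-21 |
Completion: A=4  B=7  C=21  D=8  E=13
Turnaround (C−A): A=2  B=2  C=14  D=1  E=5
Turnaround(E) = completion − arrival = 13 − 8 = 5

5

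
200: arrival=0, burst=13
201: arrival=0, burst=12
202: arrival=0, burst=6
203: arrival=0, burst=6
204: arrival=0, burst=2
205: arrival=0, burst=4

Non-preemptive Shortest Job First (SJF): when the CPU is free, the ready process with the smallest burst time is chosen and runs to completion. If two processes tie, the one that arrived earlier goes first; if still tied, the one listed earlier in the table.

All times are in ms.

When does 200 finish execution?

43

Timeline: | 204 0-2 | 205 2-6 | 202 6-12 | 203 12-18 | 201 18-30 | 200 30-43 |
Completion: 200=43  201=30  202=12  203=18  204=2  205=6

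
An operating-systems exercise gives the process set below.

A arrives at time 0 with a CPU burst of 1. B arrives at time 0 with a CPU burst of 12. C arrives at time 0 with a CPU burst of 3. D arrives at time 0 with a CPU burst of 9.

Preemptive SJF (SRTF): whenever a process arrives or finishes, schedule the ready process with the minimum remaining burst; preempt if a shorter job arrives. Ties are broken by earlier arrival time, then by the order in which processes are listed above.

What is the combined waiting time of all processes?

Timeline: | A 0-1 | C 1-4 | D 4-13 | B 13-25 |
Completion: A=1  B=25  C=4  D=13
Turnaround (C−A): A=1  B=25  C=4  D=13
Waiting = turnaround − burst: A=0, B=13, C=1, D=4
Total waiting = 0 + 13 + 1 + 4 = 18

18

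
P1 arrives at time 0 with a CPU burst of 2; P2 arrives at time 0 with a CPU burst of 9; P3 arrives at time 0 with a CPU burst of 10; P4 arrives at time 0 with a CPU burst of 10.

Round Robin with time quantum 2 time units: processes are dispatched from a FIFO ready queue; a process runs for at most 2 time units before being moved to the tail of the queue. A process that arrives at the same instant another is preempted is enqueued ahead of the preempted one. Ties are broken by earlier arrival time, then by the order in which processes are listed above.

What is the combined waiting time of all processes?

58

Timeline: | P1 0-2 | P2 2-4 | P3 4-6 | P4 6-8 | P2 8-10 | P3 10-12 | P4 12-14 | P2 14-16 | P3 16-18 | P4 18-20 | P2 20-22 | P3 22-24 | P4 24-26 | P2 26-27 | P3 27-29 | P4 29-31 |
Completion: P1=2  P2=27  P3=29  P4=31
Turnaround (C−A): P1=2  P2=27  P3=29  P4=31
Waiting = turnaround − burst: P1=0, P2=18, P3=19, P4=21
Total waiting = 0 + 18 + 19 + 21 = 58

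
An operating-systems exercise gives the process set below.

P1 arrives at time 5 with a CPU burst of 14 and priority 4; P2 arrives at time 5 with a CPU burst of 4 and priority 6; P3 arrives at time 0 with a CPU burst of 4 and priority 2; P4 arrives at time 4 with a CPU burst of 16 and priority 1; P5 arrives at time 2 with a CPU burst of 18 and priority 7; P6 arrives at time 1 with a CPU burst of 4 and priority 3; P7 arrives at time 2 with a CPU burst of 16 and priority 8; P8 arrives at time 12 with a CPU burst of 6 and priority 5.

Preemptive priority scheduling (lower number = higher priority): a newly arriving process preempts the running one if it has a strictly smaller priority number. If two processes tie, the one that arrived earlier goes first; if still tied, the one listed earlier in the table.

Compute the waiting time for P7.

64

Schedule: | P3 0-4 | P4 4-20 | P6 20-24 | P1 24-38 | P8 38-44 | P2 44-48 | P5 48-66 | P7 66-82 |
Completion: P1=38  P2=48  P3=4  P4=20  P5=66  P6=24  P7=82  P8=44
Waiting(P7) = turnaround − burst = 80 − 16 = 64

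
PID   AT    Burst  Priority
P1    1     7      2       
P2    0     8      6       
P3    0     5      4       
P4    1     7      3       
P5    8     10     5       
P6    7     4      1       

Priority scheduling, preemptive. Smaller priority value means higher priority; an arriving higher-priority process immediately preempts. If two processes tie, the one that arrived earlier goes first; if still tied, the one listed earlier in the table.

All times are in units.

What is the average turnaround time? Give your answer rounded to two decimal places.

Timeline: | P3 0-1 | P1 1-7 | P6 7-11 | P1 11-12 | P4 12-19 | P3 19-23 | P5 23-33 | P2 33-41 |
Completion: P1=12  P2=41  P3=23  P4=19  P5=33  P6=11
Turnaround times: P1=11, P2=41, P3=23, P4=18, P5=25, P6=4
Average turnaround = (11+41+23+18+25+4) / 6 = 122/6 = 20.33

20.33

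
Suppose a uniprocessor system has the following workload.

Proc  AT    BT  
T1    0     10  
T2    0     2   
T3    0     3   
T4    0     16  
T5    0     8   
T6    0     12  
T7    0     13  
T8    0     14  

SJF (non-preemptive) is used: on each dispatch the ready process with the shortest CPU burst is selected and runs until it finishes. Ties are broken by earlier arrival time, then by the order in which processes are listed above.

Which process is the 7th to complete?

Gantt: | T2 0-2 | T3 2-5 | T5 5-13 | T1 13-23 | T6 23-35 | T7 35-48 | T8 48-62 | T4 62-78 |
Completion: T1=23  T2=2  T3=5  T4=78  T5=13  T6=35  T7=48  T8=62
Finish order: T2 → T3 → T5 → T1 → T6 → T7 → T8 → T4

T8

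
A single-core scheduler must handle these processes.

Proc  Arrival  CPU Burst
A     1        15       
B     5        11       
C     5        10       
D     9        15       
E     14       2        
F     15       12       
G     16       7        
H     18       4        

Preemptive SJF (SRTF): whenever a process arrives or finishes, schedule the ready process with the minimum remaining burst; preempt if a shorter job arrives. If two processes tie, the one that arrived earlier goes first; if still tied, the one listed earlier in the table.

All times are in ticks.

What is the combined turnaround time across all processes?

227

Schedule: | idle 0-1 | A 1-5 | C 5-15 | E 15-17 | G 17-18 | H 18-22 | G 22-28 | A 28-39 | B 39-50 | F 50-62 | D 62-77 |
Completion: A=39  B=50  C=15  D=77  E=17  F=62  G=28  H=22
Turnaround (C−A): A=38  B=45  C=10  D=68  E=3  F=47  G=12  H=4
Turnaround = completion − arrival: A=38, B=45, C=10, D=68, E=3, F=47, G=12, H=4
Total turnaround = 38 + 45 + 10 + 68 + 3 + 47 + 12 + 4 = 227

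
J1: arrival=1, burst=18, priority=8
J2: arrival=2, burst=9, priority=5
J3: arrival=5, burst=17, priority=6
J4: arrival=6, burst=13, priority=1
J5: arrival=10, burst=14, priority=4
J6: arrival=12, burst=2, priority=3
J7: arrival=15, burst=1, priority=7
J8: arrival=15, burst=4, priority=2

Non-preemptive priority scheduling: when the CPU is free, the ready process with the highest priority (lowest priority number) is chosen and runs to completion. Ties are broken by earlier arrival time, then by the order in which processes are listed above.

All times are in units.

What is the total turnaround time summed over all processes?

329

Schedule: | idle 0-1 | J1 1-19 | J4 19-32 | J8 32-36 | J6 36-38 | J5 38-52 | J2 52-61 | J3 61-78 | J7 78-79 |
Completion: J1=19  J2=61  J3=78  J4=32  J5=52  J6=38  J7=79  J8=36
Turnaround (C−A): J1=18  J2=59  J3=73  J4=26  J5=42  J6=26  J7=64  J8=21
Turnaround = completion − arrival: J1=18, J2=59, J3=73, J4=26, J5=42, J6=26, J7=64, J8=21
Total turnaround = 18 + 59 + 73 + 26 + 42 + 26 + 64 + 21 = 329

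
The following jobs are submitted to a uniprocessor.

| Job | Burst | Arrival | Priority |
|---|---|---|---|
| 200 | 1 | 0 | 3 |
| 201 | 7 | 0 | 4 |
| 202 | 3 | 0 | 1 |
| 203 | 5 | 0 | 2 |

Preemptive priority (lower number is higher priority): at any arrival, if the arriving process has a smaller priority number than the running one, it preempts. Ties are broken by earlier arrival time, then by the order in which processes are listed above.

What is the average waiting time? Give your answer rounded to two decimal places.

Schedule: | 202 0-3 | 203 3-8 | 200 8-9 | 201 9-16 |
Completion: 200=9  201=16  202=3  203=8
Waiting times: 200=8, 201=9, 202=0, 203=3
Average waiting = (8+9+0+3) / 4 = 20/4 = 5.00

5.00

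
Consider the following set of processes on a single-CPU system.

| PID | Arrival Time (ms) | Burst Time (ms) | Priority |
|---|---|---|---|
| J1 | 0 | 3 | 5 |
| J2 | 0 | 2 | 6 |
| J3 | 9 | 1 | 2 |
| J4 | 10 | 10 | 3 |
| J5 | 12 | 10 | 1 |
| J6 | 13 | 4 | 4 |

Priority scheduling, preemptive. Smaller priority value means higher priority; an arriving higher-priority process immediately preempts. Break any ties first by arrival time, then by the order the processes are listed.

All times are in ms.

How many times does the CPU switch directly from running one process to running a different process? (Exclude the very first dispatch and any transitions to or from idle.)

Timeline: | J1 0-3 | J2 3-5 | idle 5-9 | J3 9-10 | J4 10-12 | J5 12-22 | J4 22-30 | J6 30-34 |
Completion: J1=3  J2=5  J3=10  J4=30  J5=22  J6=34
Turnaround (C−A): J1=3  J2=5  J3=1  J4=20  J5=10  J6=21

5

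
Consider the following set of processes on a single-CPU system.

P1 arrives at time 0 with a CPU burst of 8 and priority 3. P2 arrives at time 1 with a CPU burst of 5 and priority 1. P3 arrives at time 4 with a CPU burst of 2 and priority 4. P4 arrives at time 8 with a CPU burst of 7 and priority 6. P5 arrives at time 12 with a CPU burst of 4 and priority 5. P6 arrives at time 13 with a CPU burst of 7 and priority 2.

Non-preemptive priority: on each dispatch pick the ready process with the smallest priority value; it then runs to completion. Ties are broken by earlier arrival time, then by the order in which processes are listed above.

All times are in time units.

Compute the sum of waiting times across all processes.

51

Schedule: | P1 0-8 | P2 8-13 | P6 13-20 | P3 20-22 | P5 22-26 | P4 26-33 |
Completion: P1=8  P2=13  P3=22  P4=33  P5=26  P6=20
Turnaround (C−A): P1=8  P2=12  P3=18  P4=25  P5=14  P6=7
Waiting = turnaround − burst: P1=0, P2=7, P3=16, P4=18, P5=10, P6=0
Total waiting = 0 + 7 + 16 + 18 + 10 + 0 = 51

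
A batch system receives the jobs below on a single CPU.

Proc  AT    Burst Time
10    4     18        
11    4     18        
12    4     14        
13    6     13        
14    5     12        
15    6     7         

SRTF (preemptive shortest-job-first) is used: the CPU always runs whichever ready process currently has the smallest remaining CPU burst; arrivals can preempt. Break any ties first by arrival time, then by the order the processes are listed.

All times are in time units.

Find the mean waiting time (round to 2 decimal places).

27.83

Timeline: | idle 0-4 | 12 4-5 | 14 5-6 | 15 6-13 | 14 13-24 | 12 24-37 | 13 37-50 | 10 50-68 | 11 68-86 |
Completion: 10=68  11=86  12=37  13=50  14=24  15=13
Waiting times: 10=46, 11=64, 12=19, 13=31, 14=7, 15=0
Average waiting = (46+64+19+31+7+0) / 6 = 167/6 = 27.83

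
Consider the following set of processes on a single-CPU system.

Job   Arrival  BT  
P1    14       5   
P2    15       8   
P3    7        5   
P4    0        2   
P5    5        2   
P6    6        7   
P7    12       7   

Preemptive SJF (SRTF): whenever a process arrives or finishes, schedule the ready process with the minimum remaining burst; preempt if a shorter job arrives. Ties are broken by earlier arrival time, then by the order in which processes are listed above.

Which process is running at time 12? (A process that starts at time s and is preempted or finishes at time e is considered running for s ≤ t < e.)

Schedule: | P4 0-2 | idle 2-5 | P5 5-7 | P3 7-12 | P6 12-19 | P1 19-24 | P7 24-31 | P2 31-39 |
Completion: P1=24  P2=39  P3=12  P4=2  P5=7  P6=19  P7=31

P6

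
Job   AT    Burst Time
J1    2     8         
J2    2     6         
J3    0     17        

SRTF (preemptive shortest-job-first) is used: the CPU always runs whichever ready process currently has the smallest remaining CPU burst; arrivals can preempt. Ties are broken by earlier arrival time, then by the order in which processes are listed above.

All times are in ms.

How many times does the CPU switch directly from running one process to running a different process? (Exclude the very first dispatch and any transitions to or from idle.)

3

Schedule: | J3 0-2 | J2 2-8 | J1 8-16 | J3 16-31 |
Completion: J1=16  J2=8  J3=31
Turnaround (C−A): J1=14  J2=6  J3=31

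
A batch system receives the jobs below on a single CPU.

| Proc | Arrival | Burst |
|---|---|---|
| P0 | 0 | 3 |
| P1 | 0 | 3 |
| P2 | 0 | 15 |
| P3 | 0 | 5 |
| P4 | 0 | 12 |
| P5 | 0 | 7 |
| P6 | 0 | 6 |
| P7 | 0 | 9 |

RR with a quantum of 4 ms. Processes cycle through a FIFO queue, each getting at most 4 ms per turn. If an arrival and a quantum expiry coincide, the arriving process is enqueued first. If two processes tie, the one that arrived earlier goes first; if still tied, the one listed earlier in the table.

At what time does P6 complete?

Schedule: | P0 0-3 | P1 3-6 | P2 6-10 | P3 10-14 | P4 14-18 | P5 18-22 | P6 22-26 | P7 26-30 | P2 30-34 | P3 34-35 | P4 35-39 | P5 39-42 | P6 42-44 | P7 44-48 | P2 48-52 | P4 52-56 | P7 56-57 | P2 57-60 |
Completion: P0=3  P1=6  P2=60  P3=35  P4=56  P5=42  P6=44  P7=57

44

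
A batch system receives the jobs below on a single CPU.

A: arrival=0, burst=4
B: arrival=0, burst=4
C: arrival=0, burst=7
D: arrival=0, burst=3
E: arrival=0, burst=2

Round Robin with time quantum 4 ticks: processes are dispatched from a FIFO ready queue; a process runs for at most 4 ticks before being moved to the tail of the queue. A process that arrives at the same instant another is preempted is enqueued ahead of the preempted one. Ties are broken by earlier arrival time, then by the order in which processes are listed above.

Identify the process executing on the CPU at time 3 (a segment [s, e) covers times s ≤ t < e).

Timeline: | A 0-4 | B 4-8 | C 8-12 | D 12-15 | E 15-17 | C 17-20 |
Completion: A=4  B=8  C=20  D=15  E=17

A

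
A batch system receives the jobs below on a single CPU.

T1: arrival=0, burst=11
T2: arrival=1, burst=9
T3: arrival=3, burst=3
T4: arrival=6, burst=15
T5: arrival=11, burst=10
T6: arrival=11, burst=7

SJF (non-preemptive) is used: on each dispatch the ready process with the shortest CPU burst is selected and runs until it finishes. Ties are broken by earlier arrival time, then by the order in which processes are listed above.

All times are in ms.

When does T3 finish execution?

Timeline: | T1 0-11 | T3 11-14 | T6 14-21 | T2 21-30 | T5 30-40 | T4 40-55 |
Completion: T1=11  T2=30  T3=14  T4=55  T5=40  T6=21

14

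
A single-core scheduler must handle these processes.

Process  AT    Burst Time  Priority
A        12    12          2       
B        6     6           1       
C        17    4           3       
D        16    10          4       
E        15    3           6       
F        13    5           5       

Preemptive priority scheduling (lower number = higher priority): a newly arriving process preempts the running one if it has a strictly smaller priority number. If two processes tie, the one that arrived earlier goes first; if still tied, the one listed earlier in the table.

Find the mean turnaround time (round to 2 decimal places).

Gantt: | idle 0-6 | B 6-12 | A 12-24 | C 24-28 | D 28-38 | F 38-43 | E 43-46 |
Completion: A=24  B=12  C=28  D=38  E=46  F=43
Turnaround (C−A): A=12  B=6  C=11  D=22  E=31  F=30
Turnaround times: A=12, B=6, C=11, D=22, E=31, F=30
Average turnaround = (12+6+11+22+31+30) / 6 = 112/6 = 18.67

18.67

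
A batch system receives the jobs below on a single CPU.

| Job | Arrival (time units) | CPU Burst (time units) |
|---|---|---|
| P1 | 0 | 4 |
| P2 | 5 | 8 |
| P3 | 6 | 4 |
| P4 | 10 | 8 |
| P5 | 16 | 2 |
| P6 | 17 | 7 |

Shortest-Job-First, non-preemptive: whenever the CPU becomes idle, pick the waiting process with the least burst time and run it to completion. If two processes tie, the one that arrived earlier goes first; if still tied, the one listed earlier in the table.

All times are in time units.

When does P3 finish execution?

Timeline: | P1 0-4 | idle 4-5 | P2 5-13 | P3 13-17 | P5 17-19 | P6 19-26 | P4 26-34 |
Completion: P1=4  P2=13  P3=17  P4=34  P5=19  P6=26
Turnaround (C−A): P1=4  P2=8  P3=11  P4=24  P5=3  P6=9

17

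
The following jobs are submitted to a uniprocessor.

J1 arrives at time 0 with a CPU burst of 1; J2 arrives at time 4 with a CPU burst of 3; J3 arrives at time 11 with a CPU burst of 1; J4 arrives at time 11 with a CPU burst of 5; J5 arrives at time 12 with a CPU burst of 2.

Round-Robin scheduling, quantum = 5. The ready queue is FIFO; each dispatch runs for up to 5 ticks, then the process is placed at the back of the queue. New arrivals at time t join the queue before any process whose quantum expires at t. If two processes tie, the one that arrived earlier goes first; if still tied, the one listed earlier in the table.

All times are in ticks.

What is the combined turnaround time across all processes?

Timeline: | J1 0-1 | idle 1-4 | J2 4-7 | idle 7-11 | J3 11-12 | J4 12-17 | J5 17-19 |
Completion: J1=1  J2=7  J3=12  J4=17  J5=19
Turnaround (C−A): J1=1  J2=3  J3=1  J4=6  J5=7
Turnaround = completion − arrival: J1=1, J2=3, J3=1, J4=6, J5=7
Total turnaround = 1 + 3 + 1 + 6 + 7 = 18

18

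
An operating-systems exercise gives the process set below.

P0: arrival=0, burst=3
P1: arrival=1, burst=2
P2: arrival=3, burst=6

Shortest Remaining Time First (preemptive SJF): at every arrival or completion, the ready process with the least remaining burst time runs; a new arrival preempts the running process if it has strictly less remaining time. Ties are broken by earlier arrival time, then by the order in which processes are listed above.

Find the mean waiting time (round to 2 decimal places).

Gantt: | P0 0-3 | P1 3-5 | P2 5-11 |
Completion: P0=3  P1=5  P2=11
Waiting times: P0=0, P1=2, P2=2
Average waiting = (0+2+2) / 3 = 4/3 = 1.33

1.33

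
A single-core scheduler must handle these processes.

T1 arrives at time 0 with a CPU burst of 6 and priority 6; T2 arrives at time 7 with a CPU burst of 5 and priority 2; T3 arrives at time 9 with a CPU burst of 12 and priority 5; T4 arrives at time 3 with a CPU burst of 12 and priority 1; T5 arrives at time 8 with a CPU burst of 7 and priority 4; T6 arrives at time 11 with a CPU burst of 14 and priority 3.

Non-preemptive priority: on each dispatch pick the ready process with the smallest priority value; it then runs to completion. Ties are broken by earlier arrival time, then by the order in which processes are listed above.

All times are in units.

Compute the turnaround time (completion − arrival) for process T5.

36

Gantt: | T1 0-6 | T4 6-18 | T2 18-23 | T6 23-37 | T5 37-44 | T3 44-56 |
Completion: T1=6  T2=23  T3=56  T4=18  T5=44  T6=37
Turnaround(T5) = completion − arrival = 44 − 8 = 36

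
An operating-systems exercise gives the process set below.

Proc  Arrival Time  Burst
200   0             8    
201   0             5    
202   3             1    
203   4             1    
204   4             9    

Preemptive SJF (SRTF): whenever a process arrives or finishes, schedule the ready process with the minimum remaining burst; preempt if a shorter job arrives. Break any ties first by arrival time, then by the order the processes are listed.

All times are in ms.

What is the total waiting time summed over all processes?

20

Schedule: | 201 0-3 | 202 3-4 | 203 4-5 | 201 5-7 | 200 7-15 | 204 15-24 |
Completion: 200=15  201=7  202=4  203=5  204=24
Turnaround (C−A): 200=15  201=7  202=1  203=1  204=20
Waiting = turnaround − burst: 200=7, 201=2, 202=0, 203=0, 204=11
Total waiting = 7 + 2 + 0 + 0 + 11 = 20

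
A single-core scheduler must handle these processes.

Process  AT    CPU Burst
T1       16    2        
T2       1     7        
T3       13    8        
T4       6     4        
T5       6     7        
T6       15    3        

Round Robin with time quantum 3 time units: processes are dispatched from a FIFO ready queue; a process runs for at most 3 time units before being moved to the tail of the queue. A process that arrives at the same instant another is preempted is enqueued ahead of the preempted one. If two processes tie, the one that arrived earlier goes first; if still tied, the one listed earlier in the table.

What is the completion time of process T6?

Schedule: | idle 0-1 | T2 1-7 | T4 7-10 | T5 10-13 | T2 13-14 | T4 14-15 | T3 15-18 | T5 18-21 | T6 21-24 | T1 24-26 | T3 26-29 | T5 29-30 | T3 30-32 |
Completion: T1=26  T2=14  T3=32  T4=15  T5=30  T6=24

24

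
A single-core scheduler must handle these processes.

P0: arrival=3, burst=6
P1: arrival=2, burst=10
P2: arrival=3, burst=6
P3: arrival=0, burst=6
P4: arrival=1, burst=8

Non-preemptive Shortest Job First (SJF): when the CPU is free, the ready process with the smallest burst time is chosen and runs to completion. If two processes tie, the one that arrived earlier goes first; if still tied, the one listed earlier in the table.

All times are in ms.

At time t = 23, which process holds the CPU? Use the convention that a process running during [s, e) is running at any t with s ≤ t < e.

P4

Schedule: | P3 0-6 | P0 6-12 | P2 12-18 | P4 18-26 | P1 26-36 |
Completion: P0=12  P1=36  P2=18  P3=6  P4=26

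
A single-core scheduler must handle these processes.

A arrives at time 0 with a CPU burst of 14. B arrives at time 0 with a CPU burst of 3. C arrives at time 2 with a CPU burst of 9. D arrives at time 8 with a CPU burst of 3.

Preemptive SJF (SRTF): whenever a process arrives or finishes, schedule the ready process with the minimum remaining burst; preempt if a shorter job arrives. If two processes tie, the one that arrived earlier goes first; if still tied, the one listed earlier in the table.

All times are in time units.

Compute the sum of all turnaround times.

48

Timeline: | B 0-3 | C 3-8 | D 8-11 | C 11-15 | A 15-29 |
Completion: A=29  B=3  C=15  D=11
Turnaround = completion − arrival: A=29, B=3, C=13, D=3
Total turnaround = 29 + 3 + 13 + 3 = 48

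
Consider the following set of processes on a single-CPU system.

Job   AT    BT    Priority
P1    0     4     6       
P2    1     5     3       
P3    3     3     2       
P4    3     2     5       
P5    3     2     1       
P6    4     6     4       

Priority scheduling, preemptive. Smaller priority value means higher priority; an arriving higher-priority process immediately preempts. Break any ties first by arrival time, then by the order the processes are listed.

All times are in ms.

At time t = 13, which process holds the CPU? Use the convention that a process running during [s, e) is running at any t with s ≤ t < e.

Gantt: | P1 0-1 | P2 1-3 | P5 3-5 | P3 5-8 | P2 8-11 | P6 11-17 | P4 17-19 | P1 19-22 |
Completion: P1=22  P2=11  P3=8  P4=19  P5=5  P6=17

P6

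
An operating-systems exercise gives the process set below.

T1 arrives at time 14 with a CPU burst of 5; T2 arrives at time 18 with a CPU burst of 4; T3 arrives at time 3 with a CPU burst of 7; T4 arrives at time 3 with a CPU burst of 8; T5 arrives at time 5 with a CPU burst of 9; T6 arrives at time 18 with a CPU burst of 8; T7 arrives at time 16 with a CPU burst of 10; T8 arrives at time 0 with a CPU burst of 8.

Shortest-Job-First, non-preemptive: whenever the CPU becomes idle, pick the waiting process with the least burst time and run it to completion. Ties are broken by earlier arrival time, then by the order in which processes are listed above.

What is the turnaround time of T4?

Schedule: | T8 0-8 | T3 8-15 | T1 15-20 | T2 20-24 | T4 24-32 | T6 32-40 | T5 40-49 | T7 49-59 |
Completion: T1=20  T2=24  T3=15  T4=32  T5=49  T6=40  T7=59  T8=8
Turnaround (C−A): T1=6  T2=6  T3=12  T4=29  T5=44  T6=22  T7=43  T8=8
Turnaround(T4) = completion − arrival = 32 − 3 = 29

29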